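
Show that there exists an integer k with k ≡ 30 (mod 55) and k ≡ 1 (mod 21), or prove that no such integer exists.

Since 55 and 21 share no common factor, CRT says the pair of congruences has a solution (unique mod 1155).
Write k = 30 + 55t and require 30 + 55t ≡ 1 (mod 21), i.e. 55t ≡ 13 (mod 21).
55 ≡ 13 (mod 21), so this reads 13t ≡ 13 (mod 21). To invert 13 modulo 21: 21 = 1·13 + 8, 13 = 1·8 + 5, 8 = 1·5 + 3, 5 = 1·3 + 2, 3 = 1·2 + 1, 2 = 2·1 + 0, and unwinding, 1 = 3 − 1·2 = 3 − (5 − 1·3) = −5 + 2·3 = −5 + 2·(8 − 1·5) = 2·8 − 3·5 = 2·8 − 3·(13 − 1·8) = −3·13 + 5·8 = −3·13 + 5·(21 − 1·13) = 5·21 − 8·13. Thus 13⁻¹ ≡ -8 ≡ 13 (mod 21).
Multiplying by 13: t ≡ 13·13 = 169 ≡ 1 (mod 21).
Taking t = 1 gives k = 30 + 55·1 = 85.
Indeed 85 ≡ 30 (mod 55) and 85 ≡ 1 (mod 21).

k = 85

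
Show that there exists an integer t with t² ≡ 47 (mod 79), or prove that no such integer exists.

There is no such integer.

Apply Euler's criterion with the prime 79: 47 is a quadratic residue iff 47^39 ≡ 1 (mod 79), and a non-residue iff it is ≡ −1.
Repeated squaring mod 79: 47^2 = 2209 ≡ 76; 47^4 ≡ 76² = 5776 ≡ 9; 47^8 ≡ 9² = 81 ≡ 2; 47^16 ≡ 2² = 4 ≡ 4; 47^32 ≡ 4² = 16 ≡ 16.
Since 39 = 32 + 4 + 2 + 1, 47^39 ≡ 16 · 9 · 76 · 47; multiplying out mod 79: 16·9 = 144 ≡ 65, then 65·76 = 4940 ≡ 42, then 42·47 = 1974 ≡ 78. Thus 47^39 ≡ 78 ≡ −1 (mod 79).
The value −1 means 47 is a non-residue modulo 79, so t² ≡ 47 (mod 79) is impossible.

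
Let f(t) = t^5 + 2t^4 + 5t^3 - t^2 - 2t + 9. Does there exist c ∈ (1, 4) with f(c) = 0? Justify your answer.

No.

The endpoint values f(1) = 14 and f(4) = 1841 are both positive. Claim: f(t) > 0 for every t in (1, 4).
Shift to the endpoint 1: with t = 1 + u (0 < u < 3), one computes f(1 + u) = u^5 + 7u^4 + 23u^3 + 36u^2 + 24u + 14.
The nonzero coefficients here are all positive, so for u > 0 every term is positive (or zero), and the constant term 14 is strictly positive.
So f is strictly positive on (1, 4); no root exists in the interval.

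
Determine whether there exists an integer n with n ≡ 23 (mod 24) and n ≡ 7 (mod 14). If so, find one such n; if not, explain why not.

The moduli are not coprime: gcd(24, 14) = 2. Compatibility requires 2 ∣ (7 − 23) = -16, which holds, so solutions exist.
The integers ≡ 23 (mod 24) are 23, 47, 71, 95, 119, …; their remainders mod 14 are 9, 5, 1, 11, 7, so n = 119 is the first that is ≡ 7 (mod 14).
Verify: 119 = 4·24 + 23 and 119 = 8·14 + 7. ✓

n = 119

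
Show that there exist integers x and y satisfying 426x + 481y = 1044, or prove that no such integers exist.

Since gcd(426, 481) = 1, every integer is an integer combination of 426 and 481.
Run the Euclidean algorithm on 481 and 426: 481 = 1·426 + 55, 426 = 7·55 + 41, 55 = 1·41 + 14, 41 = 2·14 + 13, 14 = 1·13 + 1, 13 = 13·1 + 0.
Back-substituting, 1 = 14 − 1·13 = 14 − (41 − 2·14) = −41 + 3·14 = −41 + 3·(55 − 1·41) = 3·55 − 4·41 = 3·55 − 4·(426 − 7·55) = −4·426 + 31·55 = −4·426 + 31·(481 − 1·426) = 31·481 − 35·426; that is, 426·(-35) + 481·31 = 1.
Times 1044: 426·(-36540) + 481·32364 = 1044, so (-36540, 32364) solves it.
Adding 76·481 to x and subtracting 76·426 from y gives the tidier solution (16, -12).
Indeed 426·16 + 481·(-12) = 6816 − 5772 = 1044.

x = 16, y = -12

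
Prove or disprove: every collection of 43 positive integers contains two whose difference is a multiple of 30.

Yes.

Each integer lies in one of the 30 residue classes modulo 30.
With 43 integers and only 30 classes, the pigeonhole principle forces two of them, say a and b, into the same class.
Equal remainders mean a − b ≡ 0 (mod 30), so 30 divides their difference.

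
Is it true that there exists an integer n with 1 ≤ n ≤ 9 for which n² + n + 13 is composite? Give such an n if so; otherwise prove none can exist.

n = 6

At n = 6: 6² + 6 + 13 = 55 = 5·11, which is composite.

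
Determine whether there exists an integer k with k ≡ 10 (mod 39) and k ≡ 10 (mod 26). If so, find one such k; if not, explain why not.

The moduli are not coprime: gcd(39, 26) = 13. Compatibility requires 13 ∣ (10 − 10) = 0, which holds, so solutions exist.
In fact k = 10 itself already satisfies 10 mod 26 = 10.
Check: 10 mod 39 = 10, 10 mod 26 = 10. ✓

k = 10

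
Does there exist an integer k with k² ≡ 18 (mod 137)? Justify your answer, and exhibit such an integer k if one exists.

k = 93

k = 93 works: 93² = 8649, and 8649 − 18 = 8631 = 63·137.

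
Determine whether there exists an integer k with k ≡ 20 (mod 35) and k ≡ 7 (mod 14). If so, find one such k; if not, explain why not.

No, no such integer exists.

gcd(35, 14) = 7. If k ≡ 20 (mod 35) and k ≡ 7 (mod 14), then k ≡ 20 (mod 7) and k ≡ 7 (mod 7).
These are incompatible: 20 − 7 = 13 is not divisible by 7.
Hence the system has no solution.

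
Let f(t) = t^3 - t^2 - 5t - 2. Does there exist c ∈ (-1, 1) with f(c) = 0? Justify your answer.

Yes, f has a root in the interval.

f(-1) = 1 and f(1) = -7, which have opposite signs.
f is continuous everywhere (it is a polynomial), in particular on [-1, 1].
The Intermediate Value Theorem then guarantees some c ∈ (-1, 1) with f(c) = 0.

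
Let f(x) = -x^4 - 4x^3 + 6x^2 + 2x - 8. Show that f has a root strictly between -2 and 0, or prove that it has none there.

f(-2) = 28 and f(0) = -8, which have opposite signs.
f is continuous everywhere (it is a polynomial), in particular on [-2, 0].
By the Intermediate Value Theorem, f takes the value 0 somewhere in the open interval.

Yes, f has a root in the interval.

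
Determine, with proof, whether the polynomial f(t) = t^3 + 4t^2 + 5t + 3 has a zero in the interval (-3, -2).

f(-3) = -3 and f(-2) = 1, which have opposite signs.
As a polynomial, f is continuous on every closed interval.
By the Intermediate Value Theorem f must vanish at some point of (-3, -2).

Yes, f has a root in the interval.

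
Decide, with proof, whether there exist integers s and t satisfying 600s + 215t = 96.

There are no such integers.

Any value of 600s + 215t is a multiple of gcd(600, 215) = 5.
But 96 is not a multiple of 5 (it leaves remainder 1).
Therefore 600s + 215t = 96 has no solution in integers.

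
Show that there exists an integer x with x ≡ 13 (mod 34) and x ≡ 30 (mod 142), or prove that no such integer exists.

There is no such integer.

gcd(34, 142) = 2. If x ≡ 13 (mod 34) and x ≡ 30 (mod 142), then x ≡ 13 (mod 2) and x ≡ 30 (mod 2).
However 13 ≡ 1 and 30 ≡ 0 (mod 2), and 1 ≠ 0.
Hence the system has no solution.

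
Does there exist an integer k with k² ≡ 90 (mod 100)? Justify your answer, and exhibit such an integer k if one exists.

Work modulo the divisor 4 of 100. If k² ≡ 90 (mod 100) then k² ≡ 2 (mod 4).
Since (4 − k)² ≡ k² (mod 4), it suffices to square k = 0, 1, …, 2: the residues are 0, 1, 0.
So the quadratic residues mod 4 are {0, 1}, and 2 is not among them.
Therefore k² ≡ 90 (mod 100) has no solution.

No such integer exists.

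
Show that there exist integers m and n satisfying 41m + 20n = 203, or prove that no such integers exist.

Since gcd(41, 20) = 1, every integer is an integer combination of 41 and 20.
Dividing repeatedly: 41 = 2·20 + 1, 20 = 20·1 + 0.
Unwinding: 1 = 41 − 2·20, i.e. 41·1 + 20·(-2) = 1.
Times 203: 41·203 + 20·(-406) = 203, so (203, -406) solves it.
Shifting by a multiple of (20, −41) keeps it a solution: m = 203 − 10·20 = 3, n = -406 + 10·41 = 4.
Indeed 41·3 + 20·4 = 123 + 80 = 203.

m = 3, n = 4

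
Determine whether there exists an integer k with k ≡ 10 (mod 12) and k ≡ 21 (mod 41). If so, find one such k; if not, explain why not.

Since 12 and 41 share no common factor, CRT says the pair of congruences has a solution (unique mod 492).
Write k = 10 + 12t and require 10 + 12t ≡ 21 (mod 41), i.e. 12t ≡ 11 (mod 41).
Since 12·24 = 288 = 7·41 + 1, the inverse of 12 mod 41 is 24.
Multiplying by 24: t ≡ 24·11 = 264 ≡ 18 (mod 41).
Taking t = 18 gives k = 10 + 12·18 = 226.
Indeed 226 ≡ 10 (mod 12) and 226 ≡ 21 (mod 41).

k = 226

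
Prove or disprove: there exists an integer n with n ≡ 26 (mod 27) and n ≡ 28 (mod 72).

No such integer exists.

Both moduli are multiples of 9 = gcd(27, 72), so any solution would satisfy n ≡ 26 and n ≡ 28 modulo 9 simultaneously.
These are incompatible: 26 − 28 = -2 is not divisible by 9.
Hence the system has no solution.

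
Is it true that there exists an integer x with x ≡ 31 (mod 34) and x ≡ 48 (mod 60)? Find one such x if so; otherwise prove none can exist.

Reduce both congruences modulo 2, which divides 34 and 60: they say x ≡ 31 (mod 2) and x ≡ 48 (mod 2).
But 31 mod 2 = 1 while 48 mod 2 = 0, a contradiction.
So no integer satisfies both congruences.

There is no such integer.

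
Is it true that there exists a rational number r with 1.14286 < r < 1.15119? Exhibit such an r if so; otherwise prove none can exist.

r = 23/20

Look for a denominator N such that an integer falls strictly between N·1.14286 and N·1.15119. N = 20 works: 20·1.14286 = 22.85720 < 23 < 23.02380 = 20·1.15119.
Hence 23/20 is a rational number with 1.14286 < 23/20 < 1.15119.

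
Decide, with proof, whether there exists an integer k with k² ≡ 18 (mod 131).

Apply Euler's criterion with the prime 131: 18 is a quadratic residue iff 18^65 ≡ 1 (mod 131), and a non-residue iff it is ≡ −1.
Repeated squaring mod 131: 18^2 = 324 ≡ 62; 18^4 ≡ 62² = 3844 ≡ 45; 18^8 ≡ 45² = 2025 ≡ 60; 18^16 ≡ 60² = 3600 ≡ 63; 18^32 ≡ 63² = 3969 ≡ 39; 18^64 ≡ 39² = 1521 ≡ 80.
Since 65 = 64 + 1, 18^65 ≡ 80 · 18; multiplying out mod 131: 80·18 = 1440 ≡ 130. Thus 18^65 ≡ 130 ≡ −1 (mod 131).
By Euler's criterion 18 is a quadratic non-residue mod 131: no k satisfies k² ≡ 18 (mod 131).

There is no such integer.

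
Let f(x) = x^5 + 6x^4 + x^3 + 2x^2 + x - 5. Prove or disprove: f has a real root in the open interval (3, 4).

The endpoint values f(3) = 772 and f(4) = 2655 are both positive. Claim: f(x) > 0 for every x in (3, 4).
Substitute x = 3 + u, where 0 < u < 1 on the interval. Expanding, f(3 + u) = u^5 + 21u^4 + 163u^3 + 605u^2 + 1093u + 772.
The nonzero coefficients here are all positive, so for u > 0 every term is positive (or zero), and the constant term 772 is strictly positive.
So f is strictly positive on (3, 4); no root exists in the interval.

No.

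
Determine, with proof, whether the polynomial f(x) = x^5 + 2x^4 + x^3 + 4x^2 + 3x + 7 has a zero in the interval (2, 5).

No such root exists.

f(2) = 101 and f(5) = 4622, both positive, so a sign-change argument is unavailable; we show f keeps this sign on the whole interval.
Shift to the endpoint 2: with x = 2 + u (0 < u < 3), one computes f(2 + u) = u^5 + 12u^4 + 57u^3 + 138u^2 + 175u + 101.
All 6 nonzero coefficients of this polynomial in u are positive; hence for u > 0 the value is a sum of positive terms (the constant 101 among them).
Therefore f(x) > 0 throughout (2, 5), and f has no zero there.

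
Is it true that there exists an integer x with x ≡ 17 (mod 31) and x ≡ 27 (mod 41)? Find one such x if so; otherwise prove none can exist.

x = 1257

The moduli 31 and 41 are coprime, so by the Chinese Remainder Theorem a unique solution modulo 1271 exists.
Any solution of the first congruence is x = 17 + 31t; substituting into the second, 31t ≡ 27 − 17 ≡ 10 (mod 41).
Since 31·4 = 124 = 3·41 + 1, the inverse of 31 mod 41 is 4.
Therefore t ≡ 4·10 = 40 (mod 41).
Taking t = 40 gives x = 17 + 31·40 = 1257.
Check: 1257 mod 31 = 17, 1257 mod 41 = 27. ✓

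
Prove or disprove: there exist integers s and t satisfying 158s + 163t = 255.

158 and 163 are coprime, so 158s + 163t ranges over all of ℤ.
Dividing repeatedly: 163 = 1·158 + 5, 158 = 31·5 + 3, 5 = 1·3 + 2, 3 = 1·2 + 1, 2 = 2·1 + 0.
Unwinding: 1 = 3 − 1·2 = 3 − (5 − 1·3) = −5 + 2·3 = −5 + 2·(158 − 31·5) = 2·158 − 63·5 = 2·158 − 63·(163 − 1·158) = −63·163 + 65·158, i.e. 158·65 + 163·(-63) = 1.
Multiplying through by 255: s = 65·255 = 16575, t = (-63)·255 = -16065 is a solution.
The general solution is s = 16575 + 163k, t = -16065 − 158k; taking k = -101 gives the smaller pair s = 112, t = -107.
Check: 158·112 + 163·(-107) = 17696 − 17441 = 255. ✓

s = 112, t = -107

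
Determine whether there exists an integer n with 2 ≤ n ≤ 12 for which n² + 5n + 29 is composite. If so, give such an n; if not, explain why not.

At n = 6: 6² + 5·6 + 29 = 95 = 5·19, which is composite.

n = 6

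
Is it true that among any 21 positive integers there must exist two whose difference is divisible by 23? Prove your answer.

Consider the 21 integers 31, 32, …, 51. They lie in distinct residue classes modulo 23, since 21 ≤ 23.
Any two of them differ by at most 20 < 23 and by at least 1, so no difference is a multiple of 23.

No, the set {31, 32, 33, 34, 35, 36, 37, 38, 39, 40, 41, 42, 43, 44, 45, 46, 47, 48, 49, 50, 51} is a counterexample.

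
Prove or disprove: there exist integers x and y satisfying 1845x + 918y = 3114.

x = 40, y = -77

Every value of 1845x + 918y is a multiple of gcd(1845, 918) = 9; since 9 ∣ 3114, solutions exist.
Dividing through by 9 reduces the equation to 205x + 102y = 346.
Dividing repeatedly: 205 = 2·102 + 1, 102 = 102·1 + 0.
Working back up the chain: 1 = 205 − 2·102. So 205·1 + 102·(-2) = 1.
Times 346: 205·346 + 102·(-692) = 346, so (346, -692) solves it.
Subtracting 3·102 from x and adding 3·205 to y gives the tidier solution (40, -77).
Indeed 1845·40 + 918·(-77) = 73800 − 70686 = 3114.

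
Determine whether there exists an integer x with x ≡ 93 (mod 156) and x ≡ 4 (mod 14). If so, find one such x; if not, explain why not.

There is no such integer.

Reduce both congruences modulo 2, which divides 156 and 14: they say x ≡ 93 (mod 2) and x ≡ 4 (mod 2).
However 93 ≡ 1 and 4 ≡ 0 (mod 2), and 1 ≠ 0.
So no integer satisfies both congruences.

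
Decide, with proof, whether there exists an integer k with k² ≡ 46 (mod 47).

No such integer exists.

47 is prime, so by Euler's criterion 46 is a square mod 47 iff 46^((47−1)/2) = 46^23 ≡ 1 (mod 47).
Repeated squaring mod 47: 46^2 = 2116 ≡ 1; 46^4 ≡ 1² = 1 ≡ 1; 46^8 ≡ 1² = 1 ≡ 1; 46^16 ≡ 1² = 1 ≡ 1.
Since 23 = 16 + 4 + 2 + 1, 46^23 ≡ 1 · 1 · 1 · 46; multiplying out mod 47: 1·1 = 1 ≡ 1, then 1·1 = 1 ≡ 1, then 1·46 = 46 ≡ 46. Thus 46^23 ≡ 46 ≡ −1 (mod 47).
By Euler's criterion 46 is a quadratic non-residue mod 47: no k satisfies k² ≡ 46 (mod 47).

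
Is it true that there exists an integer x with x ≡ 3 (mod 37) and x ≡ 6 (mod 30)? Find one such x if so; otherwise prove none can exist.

x = 336

Since 37 and 30 share no common factor, CRT says the pair of congruences has a solution (unique mod 1110).
Write x = 3 + 37t and require 3 + 37t ≡ 6 (mod 30), i.e. 37t ≡ 3 (mod 30).
37 ≡ 7 (mod 30), so this reads 7t ≡ 3 (mod 30). To invert 7 modulo 30: 30 = 4·7 + 2, 7 = 3·2 + 1, 2 = 2·1 + 0, and unwinding, 1 = 7 − 3·2 = 7 − 3·(30 − 4·7) = −3·30 + 13·7. Thus 7⁻¹ ≡ 13 (mod 30).
Multiplying by 13: t ≡ 13·3 = 39 ≡ 9 (mod 30).
With t = 9: x = 3 + 37·9 = 336.
Indeed 336 ≡ 3 (mod 37) and 336 ≡ 6 (mod 30).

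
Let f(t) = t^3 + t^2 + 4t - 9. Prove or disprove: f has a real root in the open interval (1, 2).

f(1) = -3 and f(2) = 11, which have opposite signs.
Since f is a polynomial it is continuous on [1, 2].
By the Intermediate Value Theorem, f takes the value 0 somewhere in the open interval.

Yes, f has a root in the interval.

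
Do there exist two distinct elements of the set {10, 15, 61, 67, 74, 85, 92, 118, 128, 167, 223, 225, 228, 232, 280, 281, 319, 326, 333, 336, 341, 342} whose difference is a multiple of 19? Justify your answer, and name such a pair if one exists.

Yes: 10 and 67.

10 mod 19 = 10 and 67 mod 19 = 10, so 67 − 10 = 57 = 3·19.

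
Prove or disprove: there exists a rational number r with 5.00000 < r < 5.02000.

r = 256/51

Look for a denominator N such that an integer falls strictly between N·5.00000 and N·5.02000. N = 51 works: 51·5.00000 = 255.00000 < 256 < 256.02000 = 51·5.02000.
So r = 256/51 works: it is a ratio of integers, and dividing 51·5.00000 < 256 < 51·5.02000 through by 51 gives 5.00000 < 256/51 < 5.02000.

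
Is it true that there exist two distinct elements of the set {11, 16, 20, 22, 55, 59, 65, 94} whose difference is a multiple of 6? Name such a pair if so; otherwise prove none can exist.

The pair (11, 59) works.

11 mod 6 = 5 and 59 mod 6 = 5, so 59 − 11 = 48 = 8·6.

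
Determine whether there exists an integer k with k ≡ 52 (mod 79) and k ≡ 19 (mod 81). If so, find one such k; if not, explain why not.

k = 4555

Since 79 and 81 share no common factor, CRT says the pair of congruences has a solution (unique mod 6399).
Write k = 52 + 79t and require 52 + 79t ≡ 19 (mod 81), i.e. 79t ≡ 48 (mod 81).
Invert 79 mod 81 by the Euclidean algorithm: 81 = 1·79 + 2, 79 = 39·2 + 1, 2 = 2·1 + 0; back-substituting, 1 = 79 − 39·2 = 79 − 39·(81 − 1·79) = −39·81 + 40·79. Hence 79·40 ≡ 1, so 79⁻¹ ≡ 40 (mod 81).
Therefore t ≡ 40·48 = 1920 ≡ 57 (mod 81).
Taking t = 57 gives k = 52 + 79·57 = 4555.
Verify: 4555 = 57·79 + 52 and 4555 = 56·81 + 19. ✓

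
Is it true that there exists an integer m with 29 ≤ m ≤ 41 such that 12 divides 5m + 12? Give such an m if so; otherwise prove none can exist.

m = 36

At m = 36 we get 5·36 + 12 = 192, and 192 = 12·16.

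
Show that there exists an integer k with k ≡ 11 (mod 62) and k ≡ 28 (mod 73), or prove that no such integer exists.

Since 62 and 73 share no common factor, CRT says the pair of congruences has a solution (unique mod 4526).
Write k = 11 + 62t and require 11 + 62t ≡ 28 (mod 73), i.e. 62t ≡ 17 (mod 73).
Note 62·53 = 3286 ≡ 1 (mod 73) (as 3286 − 1 = 45·73), so 62⁻¹ ≡ 53.
Multiplying by 53: t ≡ 53·17 = 901 ≡ 25 (mod 73).
With t = 25: k = 11 + 62·25 = 1561.
Verify: 1561 = 25·62 + 11 and 1561 = 21·73 + 28. ✓

k = 1561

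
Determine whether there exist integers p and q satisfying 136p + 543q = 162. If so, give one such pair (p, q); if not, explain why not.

p = 105, q = -26

Since gcd(136, 543) = 1, every integer is an integer combination of 136 and 543.
Euclidean algorithm: 543 = 3·136 + 135, 136 = 1·135 + 1, 135 = 135·1 + 0.
Working back up the chain: 1 = 136 − 1·135 = 136 − (543 − 3·136) = −543 + 4·136. So 136·4 + 543·(-1) = 1.
Scaling by 162 gives the particular solution (p, q) = (648, -162).
Shifting by a multiple of (543, −136) keeps it a solution: p = 648 − 1·543 = 105, q = -162 + 1·136 = -26.
Check: 136·105 + 543·(-26) = 14280 − 14118 = 162. ✓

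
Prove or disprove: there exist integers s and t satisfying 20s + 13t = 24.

Since gcd(20, 13) = 1, every integer is an integer combination of 20 and 13.
Euclidean algorithm: 20 = 1·13 + 7, 13 = 1·7 + 6, 7 = 1·6 + 1, 6 = 6·1 + 0.
Back-substituting, 1 = 7 − 1·6 = 7 − (13 − 1·7) = −13 + 2·7 = −13 + 2·(20 − 1·13) = 2·20 − 3·13; that is, 20·2 + 13·(-3) = 1.
Scaling by 24 gives the particular solution (s, t) = (48, -72).
The general solution is s = 48 + 13k, t = -72 − 20k; taking k = -3 gives the smaller pair s = 9, t = -12.
Check: 20·9 + 13·(-12) = 180 − 156 = 24. ✓

s = 9, t = -12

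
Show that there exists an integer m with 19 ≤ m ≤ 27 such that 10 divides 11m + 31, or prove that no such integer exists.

Try m = 19: 11·19 + 31 = 240 = 24·10, which is divisible by 10.

m = 19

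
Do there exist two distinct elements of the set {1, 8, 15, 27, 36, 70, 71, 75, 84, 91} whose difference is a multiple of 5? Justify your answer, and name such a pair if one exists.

1 mod 5 = 1 and 36 mod 5 = 1, so 36 − 1 = 35 = 7·5.

Yes: 1 and 36.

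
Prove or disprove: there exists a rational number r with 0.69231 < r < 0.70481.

r = 7/10

Look for a denominator N such that an integer falls strictly between N·0.69231 and N·0.70481. N = 10 works: 10·0.69231 = 6.92310 < 7 < 7.04810 = 10·0.70481.
Hence 7/10 is a rational number with 0.69231 < 7/10 < 0.70481.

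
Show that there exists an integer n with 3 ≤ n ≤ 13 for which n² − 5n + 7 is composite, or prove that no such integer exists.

At n = 10: 10² − 5·10 + 7 = 57 = 3·19, which is composite.

n = 10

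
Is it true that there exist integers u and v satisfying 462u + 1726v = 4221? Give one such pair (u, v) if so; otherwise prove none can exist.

No, no such integers exist.

gcd(462, 1726) = 2, so every integer of the form 462u + 1726v is a multiple of 2.
However 4221 leaves remainder 1 on division by 2.
Hence no integers u, v satisfy the equation.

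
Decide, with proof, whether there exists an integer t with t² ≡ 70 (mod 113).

Apply Euler's criterion with the prime 113: 70 is a quadratic residue iff 70^56 ≡ 1 (mod 113), and a non-residue iff it is ≡ −1.
Repeated squaring mod 113: 70^2 = 4900 ≡ 41; 70^4 ≡ 41² = 1681 ≡ 99; 70^8 ≡ 99² = 9801 ≡ 83; 70^16 ≡ 83² = 6889 ≡ 109; 70^32 ≡ 109² = 11881 ≡ 16.
Since 56 = 32 + 16 + 8, 70^56 ≡ 16 · 109 · 83; multiplying out mod 113: 16·109 = 1744 ≡ 49, then 49·83 = 4067 ≡ 112. Thus 70^56 ≡ 112 ≡ −1 (mod 113).
The value −1 means 70 is a non-residue modulo 113, so t² ≡ 70 (mod 113) is impossible.

No, no such integer exists.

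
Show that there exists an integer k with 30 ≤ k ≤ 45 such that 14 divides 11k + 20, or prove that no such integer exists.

k = 30

Try k = 30: 11·30 + 20 = 350 = 25·14, which is divisible by 14.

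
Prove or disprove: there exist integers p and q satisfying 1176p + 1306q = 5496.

p = 18, q = -12

Since gcd(1176, 1306) = 2 and 5496 = 2·2748, Bézout's identity guarantees a solution.
Dividing through by 2 reduces the equation to 588p + 653q = 2748.
Dividing repeatedly: 653 = 1·588 + 65, 588 = 9·65 + 3, 65 = 21·3 + 2, 3 = 1·2 + 1, 2 = 2·1 + 0.
Working back up the chain: 1 = 3 − 1·2 = 3 − (65 − 21·3) = −65 + 22·3 = −65 + 22·(588 − 9·65) = 22·588 − 199·65 = 22·588 − 199·(653 − 1·588) = −199·653 + 221·588. So 588·221 + 653·(-199) = 1.
Times 2748: 588·607308 + 653·(-546852) = 2748, so (607308, -546852) solves it.
Subtracting 930·653 from p and adding 930·588 to q gives the tidier solution (18, -12).
Indeed 1176·18 + 1306·(-12) = 21168 − 15672 = 5496.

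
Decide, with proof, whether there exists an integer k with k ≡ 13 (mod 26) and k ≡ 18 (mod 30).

gcd(26, 30) = 2. If k ≡ 13 (mod 26) and k ≡ 18 (mod 30), then k ≡ 13 (mod 2) and k ≡ 18 (mod 2).
These are incompatible: 13 − 18 = -5 is not divisible by 2.
Hence the system has no solution.

No such integer exists.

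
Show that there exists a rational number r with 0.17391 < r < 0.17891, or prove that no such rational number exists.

Scale by 17: the interval becomes (2.95647, 3.04147), which contains the integer 3.
Hence 3/17 is a rational number with 0.17391 < 3/17 < 0.17891.

r = 3/17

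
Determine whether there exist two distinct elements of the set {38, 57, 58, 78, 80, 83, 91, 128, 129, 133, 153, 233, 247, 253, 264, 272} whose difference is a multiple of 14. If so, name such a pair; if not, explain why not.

38 mod 14 = 10 and 80 mod 14 = 10, so 80 − 38 = 42 = 3·14.

Yes: 38 and 80.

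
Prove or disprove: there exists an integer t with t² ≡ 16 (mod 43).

t = 4

Take t = 4. Then 4² = 16, and since 0 ≤ 16 < 43 this is already reduced: 4² ≡ 16 (mod 43).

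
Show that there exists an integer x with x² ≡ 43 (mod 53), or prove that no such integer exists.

x = 19

x = 19 works: 19² = 361, and 361 − 43 = 318 = 6·53.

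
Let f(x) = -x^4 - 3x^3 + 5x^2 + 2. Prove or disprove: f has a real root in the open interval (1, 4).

Yes, f has a root in the interval.

f(1) = 3 and f(4) = -366, which have opposite signs.
As a polynomial, f is continuous on every closed interval.
By the Intermediate Value Theorem, f takes the value 0 somewhere in the open interval.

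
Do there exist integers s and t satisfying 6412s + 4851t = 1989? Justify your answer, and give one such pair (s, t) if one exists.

Both 6412 and 4851 are divisible by gcd(6412, 4851) = 7, hence so is any combination 6412s + 4851t.
However 1989 leaves remainder 1 on division by 7.
Therefore 6412s + 4851t = 1989 has no solution in integers.

No such integers exist.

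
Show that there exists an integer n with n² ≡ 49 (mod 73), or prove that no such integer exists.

n = 7

Take n = 7. Then 7² = 49, and since 0 ≤ 49 < 73 this is already reduced: 7² ≡ 49 (mod 73).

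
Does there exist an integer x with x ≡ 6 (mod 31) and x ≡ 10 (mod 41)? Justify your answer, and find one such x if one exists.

x = 502

Since 31 and 41 share no common factor, CRT says the pair of congruences has a solution (unique mod 1271).
Any solution of the first congruence is x = 6 + 31t; substituting into the second, 31t ≡ 10 − 6 ≡ 4 (mod 41).
Note 31·4 = 124 ≡ 1 (mod 41) (as 124 − 1 = 3·41), so 31⁻¹ ≡ 4.
Therefore t ≡ 4·4 = 16 (mod 41).
With t = 16: x = 6 + 31·16 = 502.
Verify: 502 = 16·31 + 6 and 502 = 12·41 + 10. ✓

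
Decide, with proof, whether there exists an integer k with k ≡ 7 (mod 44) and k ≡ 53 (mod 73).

gcd(44, 73) = 1, so the Chinese Remainder Theorem guarantees exactly one residue class mod 3212 satisfying both.
Any solution of the first congruence is k = 7 + 44t; substituting into the second, 44t ≡ 53 − 7 ≡ 46 (mod 73).
Note 44·5 = 220 ≡ 1 (mod 73) (as 220 − 1 = 3·73), so 44⁻¹ ≡ 5.
Therefore t ≡ 5·46 = 230 ≡ 11 (mod 73).
With t = 11: k = 7 + 44·11 = 491.
Check: 491 mod 44 = 7, 491 mod 73 = 53. ✓

k = 491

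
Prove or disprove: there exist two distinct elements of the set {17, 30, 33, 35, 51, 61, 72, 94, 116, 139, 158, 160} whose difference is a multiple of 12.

Two integers differ by a multiple of 12 exactly when they have the same residue mod 12. The residues are 17↦5, 30↦6, 33↦9, 35↦11, 51↦3, 61↦1, 72↦0, 94↦10, 116↦8, 139↦7, 158↦2, 160↦4.
These 12 residues are pairwise different, hence no difference of two elements is divisible by 12.

There is no such pair.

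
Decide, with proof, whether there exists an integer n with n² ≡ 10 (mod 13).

n = 7

Take n = 7. Then 7² = 49 = 3·13 + 10, so 7² ≡ 10 (mod 13).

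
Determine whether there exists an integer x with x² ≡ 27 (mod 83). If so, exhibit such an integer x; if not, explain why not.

x = 39 works: 39² = 1521, and 1521 − 27 = 1494 = 18·83.

x = 39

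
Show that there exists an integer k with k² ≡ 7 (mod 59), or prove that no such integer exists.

k = 19

k = 19 works: 19² = 361, and 361 − 7 = 354 = 6·59.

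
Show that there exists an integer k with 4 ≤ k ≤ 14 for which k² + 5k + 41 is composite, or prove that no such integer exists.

k = 7

At k = 7: 7² + 5·7 + 41 = 125 = 5·25, which is composite.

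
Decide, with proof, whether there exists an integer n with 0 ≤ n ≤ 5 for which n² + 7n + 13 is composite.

At n = 4: 4² + 7·4 + 13 = 57 = 3·19, which is composite.

n = 4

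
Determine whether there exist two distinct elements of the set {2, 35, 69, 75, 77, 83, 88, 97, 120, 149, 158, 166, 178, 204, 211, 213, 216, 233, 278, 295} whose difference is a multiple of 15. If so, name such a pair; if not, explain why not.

Yes: 2 and 77.

Both 2 and 77 leave remainder 2 on division by 15; their difference 75 = 5·15 is a multiple of 15.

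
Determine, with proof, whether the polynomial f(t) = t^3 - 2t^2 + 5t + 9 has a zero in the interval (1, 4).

No.

f(1) = 13 and f(4) = 61, both positive.
f'(t) = 3t^2 - 4t + 5 has discriminant (-4)² − 4·3·5 = -44 < 0, so f' has no real roots and is positive for every real t.
So f is strictly increasing; between 1 and 4 its values lie between f(1) = 13 and f(4) = 61, all positive. Therefore f has no root in (1, 4).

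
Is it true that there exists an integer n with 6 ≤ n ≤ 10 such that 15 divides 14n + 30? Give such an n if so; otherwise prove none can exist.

No such integer n in that range exists.

The values of 14n + 30 for n = 6, 7, …, 10 are 114, 128, 142, 156, 170; reduced mod 15 these are 9, 8, 7, 6, 5.
None is 0, so 15 never divides 14n + 30 on this range.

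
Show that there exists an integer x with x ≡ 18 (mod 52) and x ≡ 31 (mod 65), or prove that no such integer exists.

Here gcd(52, 65) = 13, and both 18 and 31 leave remainder 5 mod 13, so the system is consistent.
Step through x = 18, 18 + 52, 18 + 2·52, …: the values 18, 70, 122, 174, 226 reduce mod 65 to 18, 5, 57, 44, 31. The value 226 hits 31.
Indeed 226 ≡ 18 (mod 52) and 226 ≡ 31 (mod 65).

x = 226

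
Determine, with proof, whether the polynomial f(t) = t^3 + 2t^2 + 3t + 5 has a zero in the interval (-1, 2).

Evaluate at the endpoints: f(-1) = 3, f(2) = 27 — same sign (positive).
The derivative f'(t) = 3t^2 + 4t + 3 is a quadratic with discriminant 4² − 4·3·3 = -20 < 0; it never vanishes, so it is always positive (sign of the leading coefficient).
Hence f is strictly increasing on ℝ, and in particular on [-1, 2]. A strictly monotone function with same-sign endpoint values stays positive on the whole interval, so f has no zero in (-1, 2).

No such root exists.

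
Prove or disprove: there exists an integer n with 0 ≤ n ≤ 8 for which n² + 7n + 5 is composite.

n = 3

At n = 3: 3² + 7·3 + 5 = 35 = 5·7, which is composite.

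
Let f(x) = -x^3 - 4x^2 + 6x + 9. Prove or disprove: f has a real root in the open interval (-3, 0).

f(-3) = -18 and f(0) = 9, which have opposite signs.
Since f is a polynomial it is continuous on [-3, 0].
By the Intermediate Value Theorem f must vanish at some point of (-3, 0).

Such a root exists.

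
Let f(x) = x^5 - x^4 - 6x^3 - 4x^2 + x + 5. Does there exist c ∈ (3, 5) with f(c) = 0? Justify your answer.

f(3) = -28 and f(5) = 1660, which have opposite signs.
As a polynomial, f is continuous on every closed interval.
By the Intermediate Value Theorem, f takes the value 0 somewhere in the open interval.

Yes, f has a root in the interval.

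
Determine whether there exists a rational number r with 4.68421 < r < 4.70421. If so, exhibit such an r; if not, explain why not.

r = 47/10

Look for a denominator N such that an integer falls strictly between N·4.68421 and N·4.70421. N = 10 works: 10·4.68421 = 46.84210 < 47 < 47.04210 = 10·4.70421.
Dividing back, 4.68421 < 47/10 < 4.70421, and 47/10 is rational.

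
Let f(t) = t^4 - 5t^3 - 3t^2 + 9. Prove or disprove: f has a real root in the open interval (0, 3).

Such a root exists.

f(0) = 9 and f(3) = -72, which have opposite signs.
f is continuous everywhere (it is a polynomial), in particular on [0, 3].
By the Intermediate Value Theorem f must vanish at some point of (0, 3).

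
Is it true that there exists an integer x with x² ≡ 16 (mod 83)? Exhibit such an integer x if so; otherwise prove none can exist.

Take x = 4. Then 4² = 16, and since 0 ≤ 16 < 83 this is already reduced: 4² ≡ 16 (mod 83).

x = 4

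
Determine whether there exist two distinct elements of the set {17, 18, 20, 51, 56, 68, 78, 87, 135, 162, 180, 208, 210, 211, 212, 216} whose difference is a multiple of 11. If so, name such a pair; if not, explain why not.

Both 18 and 51 leave remainder 7 on division by 11; their difference 33 = 3·11 is a multiple of 11.

The pair (18, 51) works.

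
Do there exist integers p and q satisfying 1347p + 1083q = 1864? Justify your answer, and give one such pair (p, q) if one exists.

No such integers exist.

Both 1347 and 1083 are divisible by gcd(1347, 1083) = 3, hence so is any combination 1347p + 1083q.
However 1864 leaves remainder 1 on division by 3.
Hence no integers p, q satisfy the equation.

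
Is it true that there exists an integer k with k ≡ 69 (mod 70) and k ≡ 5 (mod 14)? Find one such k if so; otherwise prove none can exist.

No, no such integer exists.

gcd(70, 14) = 14. If k ≡ 69 (mod 70) and k ≡ 5 (mod 14), then k ≡ 69 (mod 14) and k ≡ 5 (mod 14).
But 69 mod 14 = 13 while 5 mod 14 = 5, a contradiction.
Hence the system has no solution.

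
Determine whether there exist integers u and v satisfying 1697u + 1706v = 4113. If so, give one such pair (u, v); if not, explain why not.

u = 1249, v = -1240

1697 and 1706 are coprime, so 1697u + 1706v ranges over all of ℤ.
Euclidean algorithm: 1706 = 1·1697 + 9, 1697 = 188·9 + 5, 9 = 1·5 + 4, 5 = 1·4 + 1, 4 = 4·1 + 0.
Working back up the chain: 1 = 5 − 1·4 = 5 − (9 − 1·5) = −9 + 2·5 = −9 + 2·(1697 − 188·9) = 2·1697 − 377·9 = 2·1697 − 377·(1706 − 1·1697) = −377·1706 + 379·1697. So 1697·379 + 1706·(-377) = 1.
Multiplying through by 4113: u = 379·4113 = 1558827, v = (-377)·4113 = -1550601 is a solution.
Shifting by a multiple of (1706, −1697) keeps it a solution: u = 1558827 − 913·1706 = 1249, v = -1550601 + 913·1697 = -1240.
Indeed 1697·1249 + 1706·(-1240) = 2119553 − 2115440 = 4113.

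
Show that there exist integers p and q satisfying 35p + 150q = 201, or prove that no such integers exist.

No such integers exist.

Both 35 and 150 are divisible by gcd(35, 150) = 5, hence so is any combination 35p + 150q.
But 201 = 5·40 + 1, so 5 ∤ 201.
Therefore 35p + 150q = 201 has no solution in integers.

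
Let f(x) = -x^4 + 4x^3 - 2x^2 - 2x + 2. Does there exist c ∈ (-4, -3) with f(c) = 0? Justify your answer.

No.

The endpoint values f(-4) = -534 and f(-3) = -199 are both negative. Claim: f(x) < 0 for every x in (-4, -3).
Substitute x = -3 − u, where 0 < u < 1 on the interval. Expanding, f(-3 − u) = -u^4 - 16u^3 - 92u^2 - 226u - 199.
All 5 nonzero coefficients of this polynomial in u are negative; hence for u > 0 the value is a sum of negative terms (the constant -199 among them).
So f is strictly negative on (-4, -3); no root exists in the interval.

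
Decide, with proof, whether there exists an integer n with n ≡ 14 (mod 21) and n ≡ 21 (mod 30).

No such integer exists.

Reduce both congruences modulo 3, which divides 21 and 30: they say n ≡ 14 (mod 3) and n ≡ 21 (mod 3).
However 14 ≡ 2 and 21 ≡ 0 (mod 3), and 2 ≠ 0.
Therefore no such n exists.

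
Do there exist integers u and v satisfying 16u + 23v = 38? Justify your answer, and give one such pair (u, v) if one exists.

16 and 23 are coprime, so 16u + 23v ranges over all of ℤ.
Dividing repeatedly: 23 = 1·16 + 7, 16 = 2·7 + 2, 7 = 3·2 + 1, 2 = 2·1 + 0.
Working back up the chain: 1 = 7 − 3·2 = 7 − 3·(16 − 2·7) = −3·16 + 7·7 = −3·16 + 7·(23 − 1·16) = 7·23 − 10·16. So 16·(-10) + 23·7 = 1.
Times 38: 16·(-380) + 23·266 = 38, so (-380, 266) solves it.
Shifting by a multiple of (23, −16) keeps it a solution: u = -380 + 17·23 = 11, v = 266 − 17·16 = -6.
Indeed 16·11 + 23·(-6) = 176 − 138 = 38.

u = 11, v = -6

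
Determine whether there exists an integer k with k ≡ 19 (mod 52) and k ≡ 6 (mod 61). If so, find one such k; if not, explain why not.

gcd(52, 61) = 1, so the Chinese Remainder Theorem guarantees exactly one residue class mod 3172 satisfying both.
Any solution of the first congruence is k = 19 + 52t; substituting into the second, 52t ≡ 6 − 19 ≡ 48 (mod 61).
Since 52·27 = 1404 = 23·61 + 1, the inverse of 52 mod 61 is 27.
Multiplying by 27: t ≡ 27·48 = 1296 ≡ 15 (mod 61).
Taking t = 15 gives k = 19 + 52·15 = 799.
Indeed 799 ≡ 19 (mod 52) and 799 ≡ 6 (mod 61).

k = 799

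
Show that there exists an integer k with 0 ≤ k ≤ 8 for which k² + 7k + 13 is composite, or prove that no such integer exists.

At k = 7: 7² + 7·7 + 13 = 111 = 3·37, which is composite.

k = 7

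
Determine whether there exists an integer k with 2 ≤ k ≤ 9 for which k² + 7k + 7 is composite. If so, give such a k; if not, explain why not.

At k = 6: 6² + 7·6 + 7 = 85 = 5·17, which is composite.

k = 6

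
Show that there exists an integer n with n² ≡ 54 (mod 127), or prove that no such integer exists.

Apply Euler's criterion with the prime 127: 54 is a quadratic residue iff 54^63 ≡ 1 (mod 127), and a non-residue iff it is ≡ −1.
Squaring successively (mod 127): 54^2 = 2916 ≡ 122; 54^4 ≡ 122² = 14884 ≡ 25; 54^8 ≡ 25² = 625 ≡ 117; 54^16 ≡ 117² = 13689 ≡ 100; 54^32 ≡ 100² = 10000 ≡ 94.
Since 63 = 32 + 16 + 8 + 4 + 2 + 1, 54^63 ≡ 94 · 100 · 117 · 25 · 122 · 54; multiplying out mod 127: 94·100 = 9400 ≡ 2, then 2·117 = 234 ≡ 107, then 107·25 = 2675 ≡ 8, then 8·122 = 976 ≡ 87, then 87·54 = 4698 ≡ 126. Thus 54^63 ≡ 126 ≡ −1 (mod 127).
By Euler's criterion 54 is a quadratic non-residue mod 127: no n satisfies n² ≡ 54 (mod 127).

No such integer exists.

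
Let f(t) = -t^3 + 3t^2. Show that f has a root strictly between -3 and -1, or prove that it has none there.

f has no root in that interval.

The endpoint values f(-3) = 54 and f(-1) = 4 are both positive. Claim: f(t) > 0 for every t in (-3, -1).
Shift to the endpoint -1: with t = -1 − u (0 < u < 2), one computes f(-1 − u) = u^3 + 6u^2 + 9u + 4.
The nonzero coefficients here are all positive, so for u > 0 every term is positive (or zero), and the constant term 4 is strictly positive.
Therefore f(t) > 0 throughout (-3, -1), and f has no zero there.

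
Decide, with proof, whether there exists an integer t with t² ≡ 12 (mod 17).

Since (17 − t)² ≡ t² (mod 17), it suffices to square t = 0, 1, …, 8: the residues are 0, 1, 4, 9, 16, 8, 2, 15, 13.
So the quadratic residues mod 17 are {0, 1, 2, 4, 8, 9, 13, 15, 16}, and 12 is not among them.
Hence no integer t has t² ≡ 12 (mod 17).

There is no such integer.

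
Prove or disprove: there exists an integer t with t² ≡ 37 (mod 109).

No, no such integer exists.

Apply Euler's criterion with the prime 109: 37 is a quadratic residue iff 37^54 ≡ 1 (mod 109), and a non-residue iff it is ≡ −1.
Squaring successively (mod 109): 37^2 = 1369 ≡ 61; 37^4 ≡ 61² = 3721 ≡ 15; 37^8 ≡ 15² = 225 ≡ 7; 37^16 ≡ 7² = 49 ≡ 49; 37^32 ≡ 49² = 2401 ≡ 3.
Since 54 = 32 + 16 + 4 + 2, 37^54 ≡ 3 · 49 · 15 · 61; multiplying out mod 109: 3·49 = 147 ≡ 38, then 38·15 = 570 ≡ 25, then 25·61 = 1525 ≡ 108. Thus 37^54 ≡ 108 ≡ −1 (mod 109).
The value −1 means 37 is a non-residue modulo 109, so t² ≡ 37 (mod 109) is impossible.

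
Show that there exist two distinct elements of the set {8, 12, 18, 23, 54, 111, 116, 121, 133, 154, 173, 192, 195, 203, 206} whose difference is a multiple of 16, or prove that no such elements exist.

Two integers differ by a multiple of 16 exactly when they have the same residue mod 16. The residues are 8↦8, 12↦12, 18↦2, 23↦7, 54↦6, 111↦15, 116↦4, 121↦9, 133↦5, 154↦10, 173↦13, 192↦0, 195↦3, 203↦11, 206↦14.
No residue repeats among the 15 elements, so no pair has difference ≡ 0 (mod 16).

No such pair exists.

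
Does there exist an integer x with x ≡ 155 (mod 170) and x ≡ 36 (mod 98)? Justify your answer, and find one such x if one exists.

Both moduli are multiples of 2 = gcd(170, 98), so any solution would satisfy x ≡ 155 and x ≡ 36 modulo 2 simultaneously.
These are incompatible: 155 − 36 = 119 is not divisible by 2.
Therefore no such x exists.

No such integer exists.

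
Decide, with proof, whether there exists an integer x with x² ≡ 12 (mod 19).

Since (19 − x)² ≡ x² (mod 19), it suffices to square x = 0, 1, …, 9: the residues are 0, 1, 4, 9, 16, 6, 17, 11, 7, 5.
So the quadratic residues mod 19 are {0, 1, 4, 5, 6, 7, 9, 11, 16, 17}, and 12 is not among them.
Therefore x² ≡ 12 (mod 19) has no solution.

No such integer exists.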